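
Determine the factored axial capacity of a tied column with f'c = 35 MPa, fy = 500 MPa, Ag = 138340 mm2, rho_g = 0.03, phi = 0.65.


Ast = rho * Ag = 0.03 * 138340 = 4150.2 mm2
phi*Pn = 0.65 * 0.80 * (0.85 * 35 * (138340 - 4150.2) + 500 * 4150.2) / 1000
= 3154.97 kN

3154.97


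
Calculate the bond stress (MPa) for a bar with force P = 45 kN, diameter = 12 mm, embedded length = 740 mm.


u = P / (pi * db * ld)
= 45 * 1000 / (pi * 12 * 740)
= 1.613 MPa

1.613


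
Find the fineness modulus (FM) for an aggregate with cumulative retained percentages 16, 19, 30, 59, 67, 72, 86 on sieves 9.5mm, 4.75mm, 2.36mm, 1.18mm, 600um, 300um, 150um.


FM = sum(cumulative % retained) / 100
= 349 / 100
= 3.49

3.49


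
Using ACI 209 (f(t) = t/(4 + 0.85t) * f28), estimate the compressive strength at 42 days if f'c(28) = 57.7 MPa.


f(42) = 42 / (4 + 0.85 * 42) * 57.7
= 42 / 39.7 * 57.7
= 61.04 MPa

61.04


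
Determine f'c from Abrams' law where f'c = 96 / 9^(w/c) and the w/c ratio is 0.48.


f'c = 96 / 9^0.48
= 96 / 2.871
= 33.44 MPa

33.44


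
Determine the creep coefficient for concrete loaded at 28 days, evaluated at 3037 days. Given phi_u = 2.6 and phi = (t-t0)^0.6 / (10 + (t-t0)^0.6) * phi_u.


dt = 3037 - 28 = 3009
phi = 3009^0.6 / (10 + 3009^0.6) * 2.6
= 2.403

2.403


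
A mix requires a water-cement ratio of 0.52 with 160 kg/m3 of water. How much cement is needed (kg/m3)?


Cement = water / (w/c)
= 160 / 0.52
= 307.7 kg/m3

307.7


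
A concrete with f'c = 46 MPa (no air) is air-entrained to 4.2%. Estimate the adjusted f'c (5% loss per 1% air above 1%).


Strength loss = (4.2 - 1) * 5 = 16.0%
f'c = 46 * (1 - 16.0/100)
= 38.64 MPa

38.64


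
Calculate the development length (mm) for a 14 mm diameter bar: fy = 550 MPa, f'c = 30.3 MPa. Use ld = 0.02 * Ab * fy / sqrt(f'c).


Ab = pi * 14^2 / 4 = 153.938 mm2
ld = 0.02 * 153.938 * 550 / sqrt(30.3)
= 307.6 mm

307.6


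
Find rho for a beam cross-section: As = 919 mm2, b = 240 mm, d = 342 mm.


rho = As / (b * d)
= 919 / (240 * 342)
= 0.0112

0.0112


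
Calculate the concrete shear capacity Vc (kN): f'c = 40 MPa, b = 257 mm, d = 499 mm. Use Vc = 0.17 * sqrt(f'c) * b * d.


Vc = 0.17 * sqrt(40) * 257 * 499 / 1000
= 137.88 kN

137.88


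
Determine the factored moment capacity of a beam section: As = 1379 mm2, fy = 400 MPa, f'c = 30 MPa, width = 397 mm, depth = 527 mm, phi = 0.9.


a = As * fy / (0.85 * f'c * b)
= 1379 * 400 / (0.85 * 30 * 397)
= 54.4871 mm
Mn = As * fy * (d - a/2) / 10^6
= 275.6657 kN-m
phi*Mn = 0.9 * 275.6657 = 248.1 kN-m

248.1


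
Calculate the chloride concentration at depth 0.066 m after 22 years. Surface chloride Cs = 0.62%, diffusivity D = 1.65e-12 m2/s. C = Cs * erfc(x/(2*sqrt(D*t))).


t_seconds = 22 * 365.25 * 24 * 3600 = 694267200.0 s
arg = 0.066 / (2 * sqrt(1.65e-12 * 694267200.0))
= 0.975
erfc(0.975) = 0.1679
C = 0.62 * 0.1679 = 0.1041%

0.1041


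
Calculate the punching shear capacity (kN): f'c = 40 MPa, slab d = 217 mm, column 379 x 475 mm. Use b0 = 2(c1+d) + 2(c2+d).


b0 = 2*(379 + 217) + 2*(475 + 217) = 2576 mm
Vc = 0.33 * sqrt(40) * 2576 * 217 / 1000
= 1166.67 kN

1166.67


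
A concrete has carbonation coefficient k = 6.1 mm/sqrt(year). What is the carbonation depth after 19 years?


depth = k * sqrt(t)
= 6.1 * sqrt(19)
= 26.59 mm

26.59


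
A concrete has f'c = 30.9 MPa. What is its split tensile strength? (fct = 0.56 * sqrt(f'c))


fct = 0.56 * sqrt(30.9)
= 0.56 * 5.559
= 3.113 MPa

3.113


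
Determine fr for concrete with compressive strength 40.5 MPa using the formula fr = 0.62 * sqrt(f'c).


fr = 0.62 * sqrt(40.5)
= 3.946 MPa

3.946


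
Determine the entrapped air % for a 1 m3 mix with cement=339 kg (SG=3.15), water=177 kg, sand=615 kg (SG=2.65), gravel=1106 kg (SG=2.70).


Vol cement = 339 / (3.15 * 1000) = 0.107619 m3
Vol water = 177 / 1000 = 0.177 m3
Vol sand = 615 / (2.65 * 1000) = 0.232075 m3
Vol gravel = 1106 / (2.70 * 1000) = 0.40963 m3
Total solid + water volume = 0.926324 m3
Air = (1 - 0.926324) * 100 = 7.37%

7.37


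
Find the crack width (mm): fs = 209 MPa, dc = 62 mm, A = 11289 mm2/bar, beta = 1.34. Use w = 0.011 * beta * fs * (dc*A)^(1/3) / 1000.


w = 0.011 * beta * fs * (dc * A)^(1/3) / 1000
= 0.011 * 1.34 * 209 * (62 * 11289)^(1/3) / 1000
= 0.274 mm

0.274


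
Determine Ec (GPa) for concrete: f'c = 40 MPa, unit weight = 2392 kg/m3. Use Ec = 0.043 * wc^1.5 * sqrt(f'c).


Ec = 0.043 * 2392^1.5 * sqrt(40) / 1000
= 31.82 GPa

31.82


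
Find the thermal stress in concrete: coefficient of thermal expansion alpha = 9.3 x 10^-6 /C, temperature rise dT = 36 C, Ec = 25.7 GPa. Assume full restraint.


sigma = alpha * dT * Ec
= 9.3e-6 * 36 * 25.7 * 1000
= 8.604 MPa

8.604


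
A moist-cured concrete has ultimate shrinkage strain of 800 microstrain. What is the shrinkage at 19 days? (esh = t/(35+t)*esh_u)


esh(19) = 19 / (35 + 19) * 800
= 19 / 54 * 800
= 281.5 microstrain

281.5


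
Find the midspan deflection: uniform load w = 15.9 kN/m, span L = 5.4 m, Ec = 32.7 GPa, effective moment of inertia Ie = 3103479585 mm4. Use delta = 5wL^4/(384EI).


Convert: L = 5.4 m = 5400 mm, Ec = 32.7 GPa = 32700 MPa
delta = 5 * 15.9 * 5400^4 / (384 * 32700 * 3103479585)
= 1.73 mm

1.73


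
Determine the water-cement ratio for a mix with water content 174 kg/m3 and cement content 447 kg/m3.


w/c = water / cement
w/c = 174 / 447 = 0.389

0.389


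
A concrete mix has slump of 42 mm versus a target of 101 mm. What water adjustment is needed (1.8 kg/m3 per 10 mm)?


Difference = 101 - 42 = 59 mm
Water adjustment = 59 * 1.8 / 10 = 10.6 kg/m3

10.6


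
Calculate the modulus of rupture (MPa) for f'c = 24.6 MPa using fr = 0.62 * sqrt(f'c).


fr = 0.62 * sqrt(24.6)
= 3.075 MPa

3.075


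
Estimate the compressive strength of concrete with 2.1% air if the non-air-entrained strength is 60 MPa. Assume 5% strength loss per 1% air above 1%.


Strength loss = (2.1 - 1) * 5 = 5.5%
f'c = 60 * (1 - 5.5/100)
= 56.7 MPa

56.7


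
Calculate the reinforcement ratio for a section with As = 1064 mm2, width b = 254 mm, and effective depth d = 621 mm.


rho = As / (b * d)
= 1064 / (254 * 621)
= 0.0067

0.0067


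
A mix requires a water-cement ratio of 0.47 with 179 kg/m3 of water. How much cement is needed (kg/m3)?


Cement = water / (w/c)
= 179 / 0.47
= 380.9 kg/m3

380.9


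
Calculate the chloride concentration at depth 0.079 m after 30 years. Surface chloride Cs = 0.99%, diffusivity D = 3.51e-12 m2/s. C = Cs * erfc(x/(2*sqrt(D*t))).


t_seconds = 30 * 365.25 * 24 * 3600 = 946728000.0 s
arg = 0.079 / (2 * sqrt(3.51e-12 * 946728000.0))
= 0.6852
erfc(0.6852) = 0.3325
C = 0.99 * 0.3325 = 0.3292%

0.3292


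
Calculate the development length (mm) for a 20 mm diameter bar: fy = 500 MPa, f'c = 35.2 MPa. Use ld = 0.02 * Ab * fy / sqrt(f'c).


Ab = pi * 20^2 / 4 = 314.159 mm2
ld = 0.02 * 314.159 * 500 / sqrt(35.2)
= 529.5 mm

529.5


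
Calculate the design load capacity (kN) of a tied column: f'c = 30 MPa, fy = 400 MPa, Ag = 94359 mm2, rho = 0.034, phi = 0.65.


Ast = rho * Ag = 0.034 * 94359 = 3208.206 mm2
phi*Pn = 0.65 * 0.80 * (0.85 * 30 * (94359 - 3208.206) + 400 * 3208.206) / 1000
= 1875.97 kN

1875.97


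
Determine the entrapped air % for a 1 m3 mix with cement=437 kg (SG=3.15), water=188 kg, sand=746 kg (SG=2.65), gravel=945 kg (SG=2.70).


Vol cement = 437 / (3.15 * 1000) = 0.13873 m3
Vol water = 188 / 1000 = 0.188 m3
Vol sand = 746 / (2.65 * 1000) = 0.281509 m3
Vol gravel = 945 / (2.70 * 1000) = 0.35 m3
Total solid + water volume = 0.95824 m3
Air = (1 - 0.95824) * 100 = 4.18%

4.18


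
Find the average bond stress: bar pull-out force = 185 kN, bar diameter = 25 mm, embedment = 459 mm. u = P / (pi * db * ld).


u = P / (pi * db * ld)
= 185 * 1000 / (pi * 25 * 459)
= 5.132 MPa

5.132


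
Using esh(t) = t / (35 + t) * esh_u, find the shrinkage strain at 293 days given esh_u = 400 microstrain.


esh(293) = 293 / (35 + 293) * 400
= 293 / 328 * 400
= 357.3 microstrain

357.3


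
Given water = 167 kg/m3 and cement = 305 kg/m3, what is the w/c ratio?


w/c = water / cement
w/c = 167 / 305 = 0.548

0.548


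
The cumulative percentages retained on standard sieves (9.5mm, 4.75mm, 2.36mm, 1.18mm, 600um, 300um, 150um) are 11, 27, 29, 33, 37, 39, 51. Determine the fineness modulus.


FM = sum(cumulative % retained) / 100
= 227 / 100
= 2.27

2.27


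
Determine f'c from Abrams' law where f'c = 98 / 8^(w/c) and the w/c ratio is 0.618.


f'c = 98 / 8^0.618
= 98 / 3.615
= 27.11 MPa

27.11


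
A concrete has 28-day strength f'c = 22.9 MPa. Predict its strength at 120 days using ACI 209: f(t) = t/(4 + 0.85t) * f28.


f(120) = 120 / (4 + 0.85 * 120) * 22.9
= 120 / 106.0 * 22.9
= 25.92 MPa

25.92


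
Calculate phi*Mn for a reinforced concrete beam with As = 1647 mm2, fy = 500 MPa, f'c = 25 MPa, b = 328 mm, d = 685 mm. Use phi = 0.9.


a = As * fy / (0.85 * f'c * b)
= 1647 * 500 / (0.85 * 25 * 328)
= 118.1492 mm
Mn = As * fy * (d - a/2) / 10^6
= 515.4496 kN-m
phi*Mn = 0.9 * 515.4496 = 463.9 kN-m

463.9


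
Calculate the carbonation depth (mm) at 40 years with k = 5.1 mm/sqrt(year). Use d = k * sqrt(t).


depth = k * sqrt(t)
= 5.1 * sqrt(40)
= 32.26 mm

32.26


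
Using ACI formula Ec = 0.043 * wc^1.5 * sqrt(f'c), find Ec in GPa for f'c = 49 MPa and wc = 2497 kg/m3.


Ec = 0.043 * 2497^1.5 * sqrt(49) / 1000
= 37.56 GPa

37.56


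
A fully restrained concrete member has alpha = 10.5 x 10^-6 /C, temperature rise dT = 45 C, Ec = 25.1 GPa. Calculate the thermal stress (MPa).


sigma = alpha * dT * Ec
= 10.5e-6 * 45 * 25.1 * 1000
= 11.86 MPa

11.86


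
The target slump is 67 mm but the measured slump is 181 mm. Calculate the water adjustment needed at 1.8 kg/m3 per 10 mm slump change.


Difference = 67 - 181 = -114 mm
Water adjustment = -114 * 1.8 / 10 = -20.5 kg/m3

-20.5


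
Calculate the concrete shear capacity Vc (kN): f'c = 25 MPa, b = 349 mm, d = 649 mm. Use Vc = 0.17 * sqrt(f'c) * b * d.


Vc = 0.17 * sqrt(25) * 349 * 649 / 1000
= 192.53 kN

192.53


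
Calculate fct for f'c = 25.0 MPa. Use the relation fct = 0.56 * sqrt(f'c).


fct = 0.56 * sqrt(25.0)
= 0.56 * 5.0
= 2.8 MPa

2.8


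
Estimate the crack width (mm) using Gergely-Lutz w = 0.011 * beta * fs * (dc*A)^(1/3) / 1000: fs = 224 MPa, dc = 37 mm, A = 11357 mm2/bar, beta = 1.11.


w = 0.011 * beta * fs * (dc * A)^(1/3) / 1000
= 0.011 * 1.11 * 224 * (37 * 11357)^(1/3) / 1000
= 0.205 mm

0.205


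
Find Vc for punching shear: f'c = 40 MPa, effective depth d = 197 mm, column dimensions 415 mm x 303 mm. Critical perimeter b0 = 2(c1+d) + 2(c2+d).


b0 = 2*(415 + 197) + 2*(303 + 197) = 2224 mm
Vc = 0.33 * sqrt(40) * 2224 * 197 / 1000
= 914.42 kN

914.42


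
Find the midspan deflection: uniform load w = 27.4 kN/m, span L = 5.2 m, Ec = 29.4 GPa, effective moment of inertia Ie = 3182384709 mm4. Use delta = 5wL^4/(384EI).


Convert: L = 5.2 m = 5200 mm, Ec = 29.4 GPa = 29400 MPa
delta = 5 * 27.4 * 5200^4 / (384 * 29400 * 3182384709)
= 2.79 mm

2.79


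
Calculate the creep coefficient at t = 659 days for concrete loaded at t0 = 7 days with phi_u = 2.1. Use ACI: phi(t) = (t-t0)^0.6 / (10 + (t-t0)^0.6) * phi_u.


dt = 659 - 7 = 652
phi = 652^0.6 / (10 + 652^0.6) * 2.1
= 1.743

1.743


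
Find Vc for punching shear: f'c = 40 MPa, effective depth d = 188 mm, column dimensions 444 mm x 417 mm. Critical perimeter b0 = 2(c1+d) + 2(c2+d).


b0 = 2*(444 + 188) + 2*(417 + 188) = 2474 mm
Vc = 0.33 * sqrt(40) * 2474 * 188 / 1000
= 970.74 kN

970.74


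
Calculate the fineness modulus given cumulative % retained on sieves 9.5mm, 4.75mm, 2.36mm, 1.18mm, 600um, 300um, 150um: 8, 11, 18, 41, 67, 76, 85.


FM = sum(cumulative % retained) / 100
= 306 / 100
= 3.06

3.06


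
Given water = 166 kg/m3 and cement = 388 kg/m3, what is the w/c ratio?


w/c = water / cement
w/c = 166 / 388 = 0.428

0.428


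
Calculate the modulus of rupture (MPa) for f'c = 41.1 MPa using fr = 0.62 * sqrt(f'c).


fr = 0.62 * sqrt(41.1)
= 3.975 MPa

3.975


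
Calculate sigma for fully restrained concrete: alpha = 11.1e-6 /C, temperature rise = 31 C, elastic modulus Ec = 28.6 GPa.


sigma = alpha * dT * Ec
= 11.1e-6 * 31 * 28.6 * 1000
= 9.841 MPa

9.841


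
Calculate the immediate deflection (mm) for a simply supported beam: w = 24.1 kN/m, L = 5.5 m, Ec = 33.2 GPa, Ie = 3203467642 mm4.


Convert: L = 5.5 m = 5500 mm, Ec = 33.2 GPa = 33200 MPa
delta = 5 * 24.1 * 5500^4 / (384 * 33200 * 3203467642)
= 2.7 mm

2.7


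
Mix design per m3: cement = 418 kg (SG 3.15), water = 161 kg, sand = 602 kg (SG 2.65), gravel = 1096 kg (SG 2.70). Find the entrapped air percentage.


Vol cement = 418 / (3.15 * 1000) = 0.132698 m3
Vol water = 161 / 1000 = 0.161 m3
Vol sand = 602 / (2.65 * 1000) = 0.22717 m3
Vol gravel = 1096 / (2.70 * 1000) = 0.405926 m3
Total solid + water volume = 0.926794 m3
Air = (1 - 0.926794) * 100 = 7.32%

7.32


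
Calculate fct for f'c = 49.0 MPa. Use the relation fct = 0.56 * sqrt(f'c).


fct = 0.56 * sqrt(49.0)
= 0.56 * 7.0
= 3.92 MPa

3.92


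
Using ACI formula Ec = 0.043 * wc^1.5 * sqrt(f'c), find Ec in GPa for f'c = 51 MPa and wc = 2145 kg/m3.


Ec = 0.043 * 2145^1.5 * sqrt(51) / 1000
= 30.51 GPa

30.51


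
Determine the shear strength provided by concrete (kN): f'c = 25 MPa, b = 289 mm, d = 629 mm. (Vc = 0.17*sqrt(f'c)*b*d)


Vc = 0.17 * sqrt(25) * 289 * 629 / 1000
= 154.51 kN

154.51


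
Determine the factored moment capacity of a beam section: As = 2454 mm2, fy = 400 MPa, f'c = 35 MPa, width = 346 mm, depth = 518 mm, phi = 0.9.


a = As * fy / (0.85 * f'c * b)
= 2454 * 400 / (0.85 * 35 * 346)
= 95.3612 mm
Mn = As * fy * (d - a/2) / 10^6
= 461.6655 kN-m
phi*Mn = 0.9 * 461.6655 = 415.5 kN-m

415.5


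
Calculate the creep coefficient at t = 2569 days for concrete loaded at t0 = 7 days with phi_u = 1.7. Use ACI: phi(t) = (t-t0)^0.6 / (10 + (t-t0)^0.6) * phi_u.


dt = 2569 - 7 = 2562
phi = 2562^0.6 / (10 + 2562^0.6) * 1.7
= 1.559

1.559


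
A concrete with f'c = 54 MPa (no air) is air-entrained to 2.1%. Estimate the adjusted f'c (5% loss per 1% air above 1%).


Strength loss = (2.1 - 1) * 5 = 5.5%
f'c = 54 * (1 - 5.5/100)
= 51.03 MPa

51.03


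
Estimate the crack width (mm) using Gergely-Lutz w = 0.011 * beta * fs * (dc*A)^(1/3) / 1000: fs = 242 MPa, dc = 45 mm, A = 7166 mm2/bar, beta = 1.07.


w = 0.011 * beta * fs * (dc * A)^(1/3) / 1000
= 0.011 * 1.07 * 242 * (45 * 7166)^(1/3) / 1000
= 0.195 mm

0.195


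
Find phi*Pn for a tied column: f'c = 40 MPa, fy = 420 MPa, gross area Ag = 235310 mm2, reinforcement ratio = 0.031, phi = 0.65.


Ast = rho * Ag = 0.031 * 235310 = 7294.61 mm2
phi*Pn = 0.65 * 0.80 * (0.85 * 40 * (235310 - 7294.61) + 420 * 7294.61) / 1000
= 5624.45 kN

5624.45


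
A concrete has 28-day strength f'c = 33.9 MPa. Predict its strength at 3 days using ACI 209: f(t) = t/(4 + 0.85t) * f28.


f(3) = 3 / (4 + 0.85 * 3) * 33.9
= 3 / 6.55 * 33.9
= 15.53 MPa

15.53


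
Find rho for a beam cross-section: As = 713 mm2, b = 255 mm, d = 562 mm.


rho = As / (b * d)
= 713 / (255 * 562)
= 0.005

0.005


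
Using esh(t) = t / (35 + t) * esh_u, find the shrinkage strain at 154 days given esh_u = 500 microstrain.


esh(154) = 154 / (35 + 154) * 500
= 154 / 189 * 500
= 407.4 microstrain

407.4


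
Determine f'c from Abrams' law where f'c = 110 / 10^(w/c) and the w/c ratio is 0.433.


f'c = 110 / 10^0.433
= 110 / 2.71
= 40.59 MPa

40.59


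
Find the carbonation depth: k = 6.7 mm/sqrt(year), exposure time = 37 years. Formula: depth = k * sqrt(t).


depth = k * sqrt(t)
= 6.7 * sqrt(37)
= 40.75 mm

40.75


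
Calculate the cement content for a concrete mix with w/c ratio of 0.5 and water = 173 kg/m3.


Cement = water / (w/c)
= 173 / 0.5
= 346.0 kg/m3

346.0


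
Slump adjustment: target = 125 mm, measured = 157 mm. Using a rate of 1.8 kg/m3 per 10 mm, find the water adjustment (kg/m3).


Difference = 125 - 157 = -32 mm
Water adjustment = -32 * 1.8 / 10 = -5.8 kg/m3

-5.8


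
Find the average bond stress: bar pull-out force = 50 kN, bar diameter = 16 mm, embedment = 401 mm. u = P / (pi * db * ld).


u = P / (pi * db * ld)
= 50 * 1000 / (pi * 16 * 401)
= 2.481 MPa

2.481


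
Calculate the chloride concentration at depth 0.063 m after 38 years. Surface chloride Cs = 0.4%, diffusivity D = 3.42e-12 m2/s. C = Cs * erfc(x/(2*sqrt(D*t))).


t_seconds = 38 * 365.25 * 24 * 3600 = 1199188800.0 s
arg = 0.063 / (2 * sqrt(3.42e-12 * 1199188800.0))
= 0.4919
erfc(0.4919) = 0.4867
C = 0.4 * 0.4867 = 0.1947%

0.1947


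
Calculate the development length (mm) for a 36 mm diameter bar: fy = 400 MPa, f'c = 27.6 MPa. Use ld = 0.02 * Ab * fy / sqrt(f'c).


Ab = pi * 36^2 / 4 = 1017.876 mm2
ld = 0.02 * 1017.876 * 400 / sqrt(27.6)
= 1550.0 mm

1550.0


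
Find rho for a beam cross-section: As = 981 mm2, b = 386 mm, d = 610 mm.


rho = As / (b * d)
= 981 / (386 * 610)
= 0.0042

0.0042


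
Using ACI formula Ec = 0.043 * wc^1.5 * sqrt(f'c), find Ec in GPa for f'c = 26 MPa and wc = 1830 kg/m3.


Ec = 0.043 * 1830^1.5 * sqrt(26) / 1000
= 17.16 GPa

17.16


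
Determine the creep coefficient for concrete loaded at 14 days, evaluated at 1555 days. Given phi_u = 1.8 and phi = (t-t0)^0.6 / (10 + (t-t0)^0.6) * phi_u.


dt = 1555 - 14 = 1541
phi = 1541^0.6 / (10 + 1541^0.6) * 1.8
= 1.604

1.604


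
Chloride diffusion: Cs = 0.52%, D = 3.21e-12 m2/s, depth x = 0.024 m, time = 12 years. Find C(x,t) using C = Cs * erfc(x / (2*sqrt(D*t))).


t_seconds = 12 * 365.25 * 24 * 3600 = 378691200.0 s
arg = 0.024 / (2 * sqrt(3.21e-12 * 378691200.0))
= 0.3442
erfc(0.3442) = 0.6264
C = 0.52 * 0.6264 = 0.3257%

0.3257


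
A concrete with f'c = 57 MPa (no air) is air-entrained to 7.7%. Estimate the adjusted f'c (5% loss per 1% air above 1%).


Strength loss = (7.7 - 1) * 5 = 33.5%
f'c = 57 * (1 - 33.5/100)
= 37.91 MPa

37.91


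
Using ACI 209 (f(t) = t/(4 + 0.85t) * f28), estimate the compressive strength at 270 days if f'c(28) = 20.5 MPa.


f(270) = 270 / (4 + 0.85 * 270) * 20.5
= 270 / 233.5 * 20.5
= 23.7 MPa

23.7


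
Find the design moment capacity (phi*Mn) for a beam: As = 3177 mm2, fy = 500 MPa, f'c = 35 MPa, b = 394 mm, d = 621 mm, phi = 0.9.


a = As * fy / (0.85 * f'c * b)
= 3177 * 500 / (0.85 * 35 * 394)
= 135.5202 mm
Mn = As * fy * (d - a/2) / 10^6
= 878.8216 kN-m
phi*Mn = 0.9 * 878.8216 = 790.94 kN-m

790.94


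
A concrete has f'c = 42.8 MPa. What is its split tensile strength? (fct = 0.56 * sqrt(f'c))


fct = 0.56 * sqrt(42.8)
= 0.56 * 6.542
= 3.664 MPa

3.664


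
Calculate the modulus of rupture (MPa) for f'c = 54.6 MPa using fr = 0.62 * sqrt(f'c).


fr = 0.62 * sqrt(54.6)
= 4.581 MPa

4.581


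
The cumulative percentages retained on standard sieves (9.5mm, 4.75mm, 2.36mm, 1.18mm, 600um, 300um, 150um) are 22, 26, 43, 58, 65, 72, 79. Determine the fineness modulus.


FM = sum(cumulative % retained) / 100
= 365 / 100
= 3.65

3.65


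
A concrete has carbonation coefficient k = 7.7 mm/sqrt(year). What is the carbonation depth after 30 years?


depth = k * sqrt(t)
= 7.7 * sqrt(30)
= 42.17 mm

42.17


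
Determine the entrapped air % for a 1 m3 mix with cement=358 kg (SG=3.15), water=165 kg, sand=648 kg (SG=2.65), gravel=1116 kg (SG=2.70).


Vol cement = 358 / (3.15 * 1000) = 0.113651 m3
Vol water = 165 / 1000 = 0.165 m3
Vol sand = 648 / (2.65 * 1000) = 0.244528 m3
Vol gravel = 1116 / (2.70 * 1000) = 0.413333 m3
Total solid + water volume = 0.936512 m3
Air = (1 - 0.936512) * 100 = 6.35%

6.35


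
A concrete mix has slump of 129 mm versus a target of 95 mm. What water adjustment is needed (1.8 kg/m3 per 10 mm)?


Difference = 95 - 129 = -34 mm
Water adjustment = -34 * 1.8 / 10 = -6.1 kg/m3

-6.1


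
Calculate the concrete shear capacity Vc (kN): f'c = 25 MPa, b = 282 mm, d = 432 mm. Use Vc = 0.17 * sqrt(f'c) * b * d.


Vc = 0.17 * sqrt(25) * 282 * 432 / 1000
= 103.55 kN

103.55


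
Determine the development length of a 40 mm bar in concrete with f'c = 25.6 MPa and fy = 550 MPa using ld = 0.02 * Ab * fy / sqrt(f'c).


Ab = pi * 40^2 / 4 = 1256.637 mm2
ld = 0.02 * 1256.637 * 550 / sqrt(25.6)
= 2732.0 mm

2732.0


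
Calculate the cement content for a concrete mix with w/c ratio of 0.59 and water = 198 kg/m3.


Cement = water / (w/c)
= 198 / 0.59
= 335.6 kg/m3

335.6


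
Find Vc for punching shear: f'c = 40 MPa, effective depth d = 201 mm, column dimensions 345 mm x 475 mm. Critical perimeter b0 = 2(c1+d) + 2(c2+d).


b0 = 2*(345 + 201) + 2*(475 + 201) = 2444 mm
Vc = 0.33 * sqrt(40) * 2444 * 201 / 1000
= 1025.28 kN

1025.28


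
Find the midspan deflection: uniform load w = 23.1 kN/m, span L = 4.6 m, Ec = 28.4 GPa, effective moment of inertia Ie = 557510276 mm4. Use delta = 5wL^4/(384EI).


Convert: L = 4.6 m = 4600 mm, Ec = 28.4 GPa = 28400 MPa
delta = 5 * 23.1 * 4600^4 / (384 * 28400 * 557510276)
= 8.51 mm

8.51


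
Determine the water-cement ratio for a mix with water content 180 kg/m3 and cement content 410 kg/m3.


w/c = water / cement
w/c = 180 / 410 = 0.439

0.439


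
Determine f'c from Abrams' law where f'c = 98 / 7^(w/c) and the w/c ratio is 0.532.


f'c = 98 / 7^0.532
= 98 / 2.816
= 34.8 MPa

34.8


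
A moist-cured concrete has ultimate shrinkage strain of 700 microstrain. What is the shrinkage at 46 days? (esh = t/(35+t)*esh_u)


esh(46) = 46 / (35 + 46) * 700
= 46 / 81 * 700
= 397.5 microstrain

397.5


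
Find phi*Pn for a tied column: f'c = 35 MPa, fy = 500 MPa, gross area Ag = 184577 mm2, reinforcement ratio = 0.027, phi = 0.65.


Ast = rho * Ag = 0.027 * 184577 = 4983.579 mm2
phi*Pn = 0.65 * 0.80 * (0.85 * 35 * (184577 - 4983.579) + 500 * 4983.579) / 1000
= 4074.04 kN

4074.04


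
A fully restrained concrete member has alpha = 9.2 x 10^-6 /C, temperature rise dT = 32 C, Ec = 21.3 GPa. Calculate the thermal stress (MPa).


sigma = alpha * dT * Ec
= 9.2e-6 * 32 * 21.3 * 1000
= 6.271 MPa

6.271


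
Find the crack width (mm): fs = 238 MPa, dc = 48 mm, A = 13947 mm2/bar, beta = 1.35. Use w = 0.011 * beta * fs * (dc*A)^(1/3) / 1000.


w = 0.011 * beta * fs * (dc * A)^(1/3) / 1000
= 0.011 * 1.35 * 238 * (48 * 13947)^(1/3) / 1000
= 0.309 mm

0.309


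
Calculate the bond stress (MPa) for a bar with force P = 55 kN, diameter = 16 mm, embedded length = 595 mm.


u = P / (pi * db * ld)
= 55 * 1000 / (pi * 16 * 595)
= 1.839 MPa

1.839


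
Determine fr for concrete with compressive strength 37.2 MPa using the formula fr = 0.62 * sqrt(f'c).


fr = 0.62 * sqrt(37.2)
= 3.781 MPa

3.781


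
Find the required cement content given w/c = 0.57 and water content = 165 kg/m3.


Cement = water / (w/c)
= 165 / 0.57
= 289.5 kg/m3

289.5


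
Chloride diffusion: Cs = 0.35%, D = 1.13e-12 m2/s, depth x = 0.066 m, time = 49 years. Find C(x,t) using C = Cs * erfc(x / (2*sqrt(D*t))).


t_seconds = 49 * 365.25 * 24 * 3600 = 1546322400.0 s
arg = 0.066 / (2 * sqrt(1.13e-12 * 1546322400.0))
= 0.7895
erfc(0.7895) = 0.2642
C = 0.35 * 0.2642 = 0.0925%

0.0925


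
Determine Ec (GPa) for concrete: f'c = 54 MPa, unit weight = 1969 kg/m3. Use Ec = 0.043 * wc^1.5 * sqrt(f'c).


Ec = 0.043 * 1969^1.5 * sqrt(54) / 1000
= 27.61 GPa

27.61


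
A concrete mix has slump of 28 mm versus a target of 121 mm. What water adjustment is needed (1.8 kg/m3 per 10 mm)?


Difference = 121 - 28 = 93 mm
Water adjustment = 93 * 1.8 / 10 = 16.7 kg/m3

16.7


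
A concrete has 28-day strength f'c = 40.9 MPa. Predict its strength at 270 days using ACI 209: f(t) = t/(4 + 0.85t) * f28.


f(270) = 270 / (4 + 0.85 * 270) * 40.9
= 270 / 233.5 * 40.9
= 47.29 MPa

47.29


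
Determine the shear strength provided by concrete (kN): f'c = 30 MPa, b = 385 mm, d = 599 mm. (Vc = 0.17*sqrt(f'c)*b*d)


Vc = 0.17 * sqrt(30) * 385 * 599 / 1000
= 214.73 kN

214.73


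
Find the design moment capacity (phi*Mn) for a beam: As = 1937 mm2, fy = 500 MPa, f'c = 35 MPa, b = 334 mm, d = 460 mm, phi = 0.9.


a = As * fy / (0.85 * f'c * b)
= 1937 * 500 / (0.85 * 35 * 334)
= 97.4689 mm
Mn = As * fy * (d - a/2) / 10^6
= 398.3107 kN-m
phi*Mn = 0.9 * 398.3107 = 358.48 kN-m

358.48


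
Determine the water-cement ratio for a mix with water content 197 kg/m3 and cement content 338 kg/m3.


w/c = water / cement
w/c = 197 / 338 = 0.583

0.583


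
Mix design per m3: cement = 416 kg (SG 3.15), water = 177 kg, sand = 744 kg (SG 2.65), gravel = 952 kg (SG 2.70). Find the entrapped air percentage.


Vol cement = 416 / (3.15 * 1000) = 0.132063 m3
Vol water = 177 / 1000 = 0.177 m3
Vol sand = 744 / (2.65 * 1000) = 0.280755 m3
Vol gravel = 952 / (2.70 * 1000) = 0.352593 m3
Total solid + water volume = 0.942411 m3
Air = (1 - 0.942411) * 100 = 5.76%

5.76


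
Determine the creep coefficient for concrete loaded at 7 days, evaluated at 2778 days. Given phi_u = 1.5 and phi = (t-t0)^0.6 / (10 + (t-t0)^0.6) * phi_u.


dt = 2778 - 7 = 2771
phi = 2771^0.6 / (10 + 2771^0.6) * 1.5
= 1.381

1.381


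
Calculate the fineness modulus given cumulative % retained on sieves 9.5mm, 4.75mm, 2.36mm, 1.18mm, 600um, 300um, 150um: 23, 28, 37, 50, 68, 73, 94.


FM = sum(cumulative % retained) / 100
= 373 / 100
= 3.73

3.73


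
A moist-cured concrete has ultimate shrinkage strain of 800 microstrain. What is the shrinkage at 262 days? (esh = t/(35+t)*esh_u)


esh(262) = 262 / (35 + 262) * 800
= 262 / 297 * 800
= 705.7 microstrain

705.7


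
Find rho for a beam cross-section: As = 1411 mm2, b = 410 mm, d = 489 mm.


rho = As / (b * d)
= 1411 / (410 * 489)
= 0.007

0.007


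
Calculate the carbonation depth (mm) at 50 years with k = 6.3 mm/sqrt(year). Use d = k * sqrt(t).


depth = k * sqrt(t)
= 6.3 * sqrt(50)
= 44.55 mm

44.55


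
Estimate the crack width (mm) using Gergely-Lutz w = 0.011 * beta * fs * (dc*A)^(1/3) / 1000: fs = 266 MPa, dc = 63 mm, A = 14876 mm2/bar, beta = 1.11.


w = 0.011 * beta * fs * (dc * A)^(1/3) / 1000
= 0.011 * 1.11 * 266 * (63 * 14876)^(1/3) / 1000
= 0.318 mm

0.318


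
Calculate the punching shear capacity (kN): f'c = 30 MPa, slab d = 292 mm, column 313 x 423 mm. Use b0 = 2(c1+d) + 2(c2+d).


b0 = 2*(313 + 292) + 2*(423 + 292) = 2640 mm
Vc = 0.33 * sqrt(30) * 2640 * 292 / 1000
= 1393.35 kN

1393.35


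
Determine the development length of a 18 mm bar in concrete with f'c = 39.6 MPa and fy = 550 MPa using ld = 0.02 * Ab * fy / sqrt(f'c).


Ab = pi * 18^2 / 4 = 254.469 mm2
ld = 0.02 * 254.469 * 550 / sqrt(39.6)
= 444.8 mm

444.8


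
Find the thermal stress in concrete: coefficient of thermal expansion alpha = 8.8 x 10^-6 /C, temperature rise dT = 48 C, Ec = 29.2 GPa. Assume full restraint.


sigma = alpha * dT * Ec
= 8.8e-6 * 48 * 29.2 * 1000
= 12.334 MPa

12.334


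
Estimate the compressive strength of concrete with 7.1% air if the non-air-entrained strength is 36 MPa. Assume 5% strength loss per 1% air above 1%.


Strength loss = (7.1 - 1) * 5 = 30.5%
f'c = 36 * (1 - 30.5/100)
= 25.02 MPa

25.02


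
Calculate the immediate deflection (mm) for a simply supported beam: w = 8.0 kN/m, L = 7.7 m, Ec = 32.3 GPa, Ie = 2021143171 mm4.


Convert: L = 7.7 m = 7700 mm, Ec = 32.3 GPa = 32300 MPa
delta = 5 * 8.0 * 7700^4 / (384 * 32300 * 2021143171)
= 5.61 mm

5.61


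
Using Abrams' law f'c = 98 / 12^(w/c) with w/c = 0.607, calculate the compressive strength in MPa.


f'c = 98 / 12^0.607
= 98 / 4.519
= 21.69 MPa

21.69


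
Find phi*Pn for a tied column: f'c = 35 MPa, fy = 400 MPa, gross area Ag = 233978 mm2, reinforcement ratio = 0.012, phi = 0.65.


Ast = rho * Ag = 0.012 * 233978 = 2807.736 mm2
phi*Pn = 0.65 * 0.80 * (0.85 * 35 * (233978 - 2807.736) + 400 * 2807.736) / 1000
= 4160.21 kN

4160.21


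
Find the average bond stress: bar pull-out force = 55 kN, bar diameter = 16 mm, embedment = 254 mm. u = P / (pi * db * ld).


u = P / (pi * db * ld)
= 55 * 1000 / (pi * 16 * 254)
= 4.308 MPa

4.308


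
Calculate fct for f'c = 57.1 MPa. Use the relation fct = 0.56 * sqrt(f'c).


fct = 0.56 * sqrt(57.1)
= 0.56 * 7.556
= 4.232 MPa

4.232


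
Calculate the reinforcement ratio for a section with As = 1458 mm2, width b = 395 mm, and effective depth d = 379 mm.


rho = As / (b * d)
= 1458 / (395 * 379)
= 0.0097

0.0097


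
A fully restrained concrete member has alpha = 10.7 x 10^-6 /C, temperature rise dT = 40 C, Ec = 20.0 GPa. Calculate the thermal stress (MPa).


sigma = alpha * dT * Ec
= 10.7e-6 * 40 * 20.0 * 1000
= 8.56 MPa

8.56


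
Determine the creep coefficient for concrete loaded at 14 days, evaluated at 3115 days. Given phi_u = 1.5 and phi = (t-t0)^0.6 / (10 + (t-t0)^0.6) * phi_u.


dt = 3115 - 14 = 3101
phi = 3101^0.6 / (10 + 3101^0.6) * 1.5
= 1.388

1.388


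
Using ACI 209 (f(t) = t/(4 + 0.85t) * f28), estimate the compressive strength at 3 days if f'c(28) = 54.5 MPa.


f(3) = 3 / (4 + 0.85 * 3) * 54.5
= 3 / 6.55 * 54.5
= 24.96 MPa

24.96


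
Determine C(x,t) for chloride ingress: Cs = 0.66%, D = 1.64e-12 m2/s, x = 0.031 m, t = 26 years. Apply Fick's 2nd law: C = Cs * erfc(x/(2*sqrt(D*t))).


t_seconds = 26 * 365.25 * 24 * 3600 = 820497600.0 s
arg = 0.031 / (2 * sqrt(1.64e-12 * 820497600.0))
= 0.4225
erfc(0.4225) = 0.5501
C = 0.66 * 0.5501 = 0.3631%

0.3631


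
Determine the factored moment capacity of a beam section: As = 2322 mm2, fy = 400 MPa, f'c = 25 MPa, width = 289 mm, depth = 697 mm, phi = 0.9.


a = As * fy / (0.85 * f'c * b)
= 2322 * 400 / (0.85 * 25 * 289)
= 151.2396 mm
Mn = As * fy * (d - a/2) / 10^6
= 577.1379 kN-m
phi*Mn = 0.9 * 577.1379 = 519.42 kN-m

519.42


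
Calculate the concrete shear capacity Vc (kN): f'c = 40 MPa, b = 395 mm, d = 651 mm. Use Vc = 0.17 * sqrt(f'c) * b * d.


Vc = 0.17 * sqrt(40) * 395 * 651 / 1000
= 276.48 kN

276.48


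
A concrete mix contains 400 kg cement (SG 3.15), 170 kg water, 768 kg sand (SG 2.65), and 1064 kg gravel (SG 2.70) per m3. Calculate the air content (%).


Vol cement = 400 / (3.15 * 1000) = 0.126984 m3
Vol water = 170 / 1000 = 0.17 m3
Vol sand = 768 / (2.65 * 1000) = 0.289811 m3
Vol gravel = 1064 / (2.70 * 1000) = 0.394074 m3
Total solid + water volume = 0.98087 m3
Air = (1 - 0.98087) * 100 = 1.91%

1.91


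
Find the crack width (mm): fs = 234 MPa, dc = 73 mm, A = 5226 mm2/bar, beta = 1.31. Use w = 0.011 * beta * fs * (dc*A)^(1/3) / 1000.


w = 0.011 * beta * fs * (dc * A)^(1/3) / 1000
= 0.011 * 1.31 * 234 * (73 * 5226)^(1/3) / 1000
= 0.245 mm

0.245


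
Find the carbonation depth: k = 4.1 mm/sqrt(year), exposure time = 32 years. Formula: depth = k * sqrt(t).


depth = k * sqrt(t)
= 4.1 * sqrt(32)
= 23.19 mm

23.19


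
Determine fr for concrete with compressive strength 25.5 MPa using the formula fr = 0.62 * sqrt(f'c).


fr = 0.62 * sqrt(25.5)
= 3.131 MPa

3.131


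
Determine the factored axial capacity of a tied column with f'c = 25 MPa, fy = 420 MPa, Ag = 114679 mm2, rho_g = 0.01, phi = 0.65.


Ast = rho * Ag = 0.01 * 114679 = 1146.79 mm2
phi*Pn = 0.65 * 0.80 * (0.85 * 25 * (114679 - 1146.79) + 420 * 1146.79) / 1000
= 1504.99 kN

1504.99


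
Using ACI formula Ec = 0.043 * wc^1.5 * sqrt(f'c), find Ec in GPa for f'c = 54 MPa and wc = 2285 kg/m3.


Ec = 0.043 * 2285^1.5 * sqrt(54) / 1000
= 34.51 GPa

34.51


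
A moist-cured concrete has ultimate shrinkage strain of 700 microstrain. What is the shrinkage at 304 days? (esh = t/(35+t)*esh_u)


esh(304) = 304 / (35 + 304) * 700
= 304 / 339 * 700
= 627.7 microstrain

627.7


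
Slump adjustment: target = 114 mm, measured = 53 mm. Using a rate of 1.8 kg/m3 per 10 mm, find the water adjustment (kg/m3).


Difference = 114 - 53 = 61 mm
Water adjustment = 61 * 1.8 / 10 = 11.0 kg/m3

11.0


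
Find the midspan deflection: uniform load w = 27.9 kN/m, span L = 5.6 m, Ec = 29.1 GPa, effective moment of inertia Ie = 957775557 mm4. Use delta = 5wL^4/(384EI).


Convert: L = 5.6 m = 5600 mm, Ec = 29.1 GPa = 29100 MPa
delta = 5 * 27.9 * 5600^4 / (384 * 29100 * 957775557)
= 12.82 mm

12.82


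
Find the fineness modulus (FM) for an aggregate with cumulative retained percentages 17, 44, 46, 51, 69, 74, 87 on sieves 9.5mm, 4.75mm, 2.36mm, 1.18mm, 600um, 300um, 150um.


FM = sum(cumulative % retained) / 100
= 388 / 100
= 3.88

3.88


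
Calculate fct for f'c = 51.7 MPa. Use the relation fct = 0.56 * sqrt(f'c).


fct = 0.56 * sqrt(51.7)
= 0.56 * 7.19
= 4.027 MPa

4.027


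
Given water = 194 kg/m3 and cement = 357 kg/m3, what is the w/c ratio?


w/c = water / cement
w/c = 194 / 357 = 0.543

0.543


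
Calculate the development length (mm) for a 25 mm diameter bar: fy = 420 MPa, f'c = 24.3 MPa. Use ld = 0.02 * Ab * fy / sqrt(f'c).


Ab = pi * 25^2 / 4 = 490.874 mm2
ld = 0.02 * 490.874 * 420 / sqrt(24.3)
= 836.5 mm

836.5


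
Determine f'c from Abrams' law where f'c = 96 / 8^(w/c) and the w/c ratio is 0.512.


f'c = 96 / 8^0.512
= 96 / 2.9
= 33.1 MPa

33.1


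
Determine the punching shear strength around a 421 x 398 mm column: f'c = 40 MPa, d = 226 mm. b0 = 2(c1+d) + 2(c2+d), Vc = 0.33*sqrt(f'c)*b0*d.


b0 = 2*(421 + 226) + 2*(398 + 226) = 2542 mm
Vc = 0.33 * sqrt(40) * 2542 * 226 / 1000
= 1199.02 kN

1199.02


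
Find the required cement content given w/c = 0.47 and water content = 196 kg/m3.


Cement = water / (w/c)
= 196 / 0.47
= 417.0 kg/m3

417.0


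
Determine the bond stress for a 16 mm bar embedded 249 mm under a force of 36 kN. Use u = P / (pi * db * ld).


u = P / (pi * db * ld)
= 36 * 1000 / (pi * 16 * 249)
= 2.876 MPa

2.876


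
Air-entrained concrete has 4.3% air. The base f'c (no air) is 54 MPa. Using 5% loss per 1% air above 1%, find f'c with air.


Strength loss = (4.3 - 1) * 5 = 16.5%
f'c = 54 * (1 - 16.5/100)
= 45.09 MPa

45.09


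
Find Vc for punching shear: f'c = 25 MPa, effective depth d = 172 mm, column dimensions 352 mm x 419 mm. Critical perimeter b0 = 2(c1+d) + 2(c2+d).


b0 = 2*(352 + 172) + 2*(419 + 172) = 2230 mm
Vc = 0.33 * sqrt(25) * 2230 * 172 / 1000
= 632.87 kN

632.87


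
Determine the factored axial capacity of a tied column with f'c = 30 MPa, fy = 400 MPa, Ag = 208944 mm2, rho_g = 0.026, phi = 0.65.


Ast = rho * Ag = 0.026 * 208944 = 5432.544 mm2
phi*Pn = 0.65 * 0.80 * (0.85 * 30 * (208944 - 5432.544) + 400 * 5432.544) / 1000
= 3828.53 kN

3828.53


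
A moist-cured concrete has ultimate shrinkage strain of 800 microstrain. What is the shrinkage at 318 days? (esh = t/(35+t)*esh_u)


esh(318) = 318 / (35 + 318) * 800
= 318 / 353 * 800
= 720.7 microstrain

720.7


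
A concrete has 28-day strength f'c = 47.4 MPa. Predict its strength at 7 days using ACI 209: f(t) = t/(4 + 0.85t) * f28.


f(7) = 7 / (4 + 0.85 * 7) * 47.4
= 7 / 9.95 * 47.4
= 33.35 MPa

33.35


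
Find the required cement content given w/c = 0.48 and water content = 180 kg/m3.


Cement = water / (w/c)
= 180 / 0.48
= 375.0 kg/m3

375.0


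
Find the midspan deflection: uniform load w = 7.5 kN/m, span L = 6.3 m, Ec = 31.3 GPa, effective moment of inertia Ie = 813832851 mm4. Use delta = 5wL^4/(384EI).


Convert: L = 6.3 m = 6300 mm, Ec = 31.3 GPa = 31300 MPa
delta = 5 * 7.5 * 6300^4 / (384 * 31300 * 813832851)
= 6.04 mm

6.04


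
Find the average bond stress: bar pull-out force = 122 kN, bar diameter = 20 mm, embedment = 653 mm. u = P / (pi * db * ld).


u = P / (pi * db * ld)
= 122 * 1000 / (pi * 20 * 653)
= 2.973 MPa

2.973


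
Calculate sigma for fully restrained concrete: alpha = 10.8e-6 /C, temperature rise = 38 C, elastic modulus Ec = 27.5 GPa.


sigma = alpha * dT * Ec
= 10.8e-6 * 38 * 27.5 * 1000
= 11.286 MPa

11.286


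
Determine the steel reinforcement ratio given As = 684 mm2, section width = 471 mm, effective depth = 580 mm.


rho = As / (b * d)
= 684 / (471 * 580)
= 0.0025

0.0025


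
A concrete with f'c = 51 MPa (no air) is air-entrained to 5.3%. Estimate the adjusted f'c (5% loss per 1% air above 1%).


Strength loss = (5.3 - 1) * 5 = 21.5%
f'c = 51 * (1 - 21.5/100)
= 40.04 MPa

40.04


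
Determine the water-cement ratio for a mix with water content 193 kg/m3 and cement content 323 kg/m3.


w/c = water / cement
w/c = 193 / 323 = 0.598

0.598


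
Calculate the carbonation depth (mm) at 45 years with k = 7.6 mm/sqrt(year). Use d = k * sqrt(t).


depth = k * sqrt(t)
= 7.6 * sqrt(45)
= 50.98 mm

50.98


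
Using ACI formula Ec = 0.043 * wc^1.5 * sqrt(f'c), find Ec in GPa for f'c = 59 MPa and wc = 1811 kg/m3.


Ec = 0.043 * 1811^1.5 * sqrt(59) / 1000
= 25.45 GPa

25.45


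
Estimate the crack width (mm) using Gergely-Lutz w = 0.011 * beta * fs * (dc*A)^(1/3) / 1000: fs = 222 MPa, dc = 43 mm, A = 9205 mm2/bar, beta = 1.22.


w = 0.011 * beta * fs * (dc * A)^(1/3) / 1000
= 0.011 * 1.22 * 222 * (43 * 9205)^(1/3) / 1000
= 0.219 mm

0.219


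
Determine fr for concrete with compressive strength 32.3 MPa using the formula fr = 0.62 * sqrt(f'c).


fr = 0.62 * sqrt(32.3)
= 3.524 MPa

3.524


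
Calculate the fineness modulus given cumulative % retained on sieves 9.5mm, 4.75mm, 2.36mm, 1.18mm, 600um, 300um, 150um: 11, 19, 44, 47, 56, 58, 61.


FM = sum(cumulative % retained) / 100
= 296 / 100
= 2.96

2.96


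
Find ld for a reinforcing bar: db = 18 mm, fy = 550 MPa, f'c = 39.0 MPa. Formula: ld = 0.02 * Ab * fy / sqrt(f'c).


Ab = pi * 18^2 / 4 = 254.469 mm2
ld = 0.02 * 254.469 * 550 / sqrt(39.0)
= 448.2 mm

448.2


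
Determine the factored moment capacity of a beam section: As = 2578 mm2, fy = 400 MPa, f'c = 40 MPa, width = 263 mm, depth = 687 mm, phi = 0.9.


a = As * fy / (0.85 * f'c * b)
= 2578 * 400 / (0.85 * 40 * 263)
= 115.321 mm
Mn = As * fy * (d - a/2) / 10^6
= 648.9749 kN-m
phi*Mn = 0.9 * 648.9749 = 584.08 kN-m

584.08


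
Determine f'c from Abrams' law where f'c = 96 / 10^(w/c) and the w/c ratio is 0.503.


f'c = 96 / 10^0.503
= 96 / 3.184
= 30.15 MPa

30.15


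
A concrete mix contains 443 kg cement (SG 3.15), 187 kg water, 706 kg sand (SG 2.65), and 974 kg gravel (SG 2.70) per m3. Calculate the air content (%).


Vol cement = 443 / (3.15 * 1000) = 0.140635 m3
Vol water = 187 / 1000 = 0.187 m3
Vol sand = 706 / (2.65 * 1000) = 0.266415 m3
Vol gravel = 974 / (2.70 * 1000) = 0.360741 m3
Total solid + water volume = 0.954791 m3
Air = (1 - 0.954791) * 100 = 4.52%

4.52


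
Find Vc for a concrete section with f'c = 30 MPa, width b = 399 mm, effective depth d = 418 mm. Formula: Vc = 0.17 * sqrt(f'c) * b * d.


Vc = 0.17 * sqrt(30) * 399 * 418 / 1000
= 155.3 kN

155.3


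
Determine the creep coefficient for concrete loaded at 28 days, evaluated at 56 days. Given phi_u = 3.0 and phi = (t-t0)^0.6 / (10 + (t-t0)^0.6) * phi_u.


dt = 56 - 28 = 28
phi = 28^0.6 / (10 + 28^0.6) * 3.0
= 1.274

1.274


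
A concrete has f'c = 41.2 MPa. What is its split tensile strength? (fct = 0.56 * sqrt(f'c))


fct = 0.56 * sqrt(41.2)
= 0.56 * 6.419
= 3.594 MPa

3.594


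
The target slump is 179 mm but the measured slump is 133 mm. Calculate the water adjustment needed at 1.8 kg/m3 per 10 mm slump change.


Difference = 179 - 133 = 46 mm
Water adjustment = 46 * 1.8 / 10 = 8.3 kg/m3

8.3


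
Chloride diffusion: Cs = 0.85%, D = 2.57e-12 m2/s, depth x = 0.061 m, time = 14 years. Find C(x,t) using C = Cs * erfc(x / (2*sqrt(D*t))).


t_seconds = 14 * 365.25 * 24 * 3600 = 441806400.0 s
arg = 0.061 / (2 * sqrt(2.57e-12 * 441806400.0))
= 0.9051
erfc(0.9051) = 0.2005
C = 0.85 * 0.2005 = 0.1704%

0.1704


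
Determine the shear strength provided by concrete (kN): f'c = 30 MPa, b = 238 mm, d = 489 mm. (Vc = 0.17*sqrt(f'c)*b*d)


Vc = 0.17 * sqrt(30) * 238 * 489 / 1000
= 108.37 kN

108.37
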